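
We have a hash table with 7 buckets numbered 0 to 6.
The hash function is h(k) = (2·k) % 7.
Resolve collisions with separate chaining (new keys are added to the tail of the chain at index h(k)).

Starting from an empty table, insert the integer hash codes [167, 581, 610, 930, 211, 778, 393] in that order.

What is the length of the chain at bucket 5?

167 → bucket 5
581 → bucket 0
610 → bucket 2
930 → bucket 5 (collision)
211 → bucket 2 (collision)
778 → bucket 2 (collision)
393 → bucket 2 (collision)
Final buckets:
0: 581
1: _
2: 610 -> 211 -> 778 -> 393
3: _
4: _
5: 167 -> 930
6: _

2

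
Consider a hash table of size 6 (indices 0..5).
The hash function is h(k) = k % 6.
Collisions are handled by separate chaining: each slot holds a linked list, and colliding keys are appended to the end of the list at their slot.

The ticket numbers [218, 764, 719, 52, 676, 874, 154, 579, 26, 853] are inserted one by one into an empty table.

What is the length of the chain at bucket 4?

218 -> bucket 2
764 -> bucket 2 (collision)
719 -> bucket 5
52 -> bucket 4
676 -> bucket 4 (collision)
874 -> bucket 4 (collision)
154 -> bucket 4 (collision)
579 -> bucket 3
26 -> bucket 2 (collision)
853 -> bucket 1
Final buckets:
0: _
1: 853
2: 218 -> 764 -> 26
3: 579
4: 52 -> 676 -> 874 -> 154
5: 719

4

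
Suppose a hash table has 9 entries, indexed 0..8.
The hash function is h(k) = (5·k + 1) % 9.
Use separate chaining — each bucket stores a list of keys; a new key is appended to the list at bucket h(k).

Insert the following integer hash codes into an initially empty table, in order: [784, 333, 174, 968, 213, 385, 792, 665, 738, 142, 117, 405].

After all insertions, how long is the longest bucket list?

Insert 784: h=6, bucket 6 empty -> new chain.
Insert 333: h=1, bucket 1 empty -> new chain.
Insert 174: h=7, bucket 7 empty -> new chain.
Insert 968: h=8, bucket 8 empty -> new chain.
Insert 213: h=4, bucket 4 empty -> new chain.
Insert 385: h=0, bucket 0 empty -> new chain.
Insert 792: h=1, bucket 1 nonempty -> append to chain.
Insert 665: h=5, bucket 5 empty -> new chain.
Insert 738: h=1, bucket 1 nonempty -> append to chain.
Insert 142: h=0, bucket 0 nonempty -> append to chain.
Insert 117: h=1, bucket 1 nonempty -> append to chain.
Insert 405: h=1, bucket 1 nonempty -> append to chain.
Final buckets:
0: 385 -> 142
1: 333 -> 792 -> 738 -> 117 -> 405
2: ∅
3: ∅
4: 213
5: 665
6: 784
7: 174
8: 968

5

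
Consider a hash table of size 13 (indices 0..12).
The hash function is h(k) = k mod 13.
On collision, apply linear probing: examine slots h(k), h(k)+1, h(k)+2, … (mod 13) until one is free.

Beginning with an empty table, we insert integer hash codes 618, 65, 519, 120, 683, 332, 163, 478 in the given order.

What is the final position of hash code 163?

618: h=7 → slot 7
65: h=0 → slot 0
519: h=12 → slot 12
120: h=3 → slot 3
683: h=7, probe 7,8 → slot 8
332: h=7, probe 7,8,9 → slot 9
163: h=7, probe 7,8,9,10 → slot 10
478: h=10, probe 10,11 → slot 11
Table: [65, —, —, 120, —, —, —, 618, 683, 332, 163, 478, 519]

10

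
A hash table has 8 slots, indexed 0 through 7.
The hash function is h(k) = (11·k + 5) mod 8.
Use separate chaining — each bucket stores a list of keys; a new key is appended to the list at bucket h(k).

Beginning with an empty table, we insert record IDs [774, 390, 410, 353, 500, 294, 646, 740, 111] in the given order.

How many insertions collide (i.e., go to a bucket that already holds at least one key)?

4

Insert 774: h=7, bucket 7 empty -> new chain.
Insert 390: h=7, bucket 7 nonempty -> append to chain.
Insert 410: h=3, bucket 3 empty -> new chain.
Insert 353: h=0, bucket 0 empty -> new chain.
Insert 500: h=1, bucket 1 empty -> new chain.
Insert 294: h=7, bucket 7 nonempty -> append to chain.
Insert 646: h=7, bucket 7 nonempty -> append to chain.
Insert 740: h=1, bucket 1 nonempty -> append to chain.
Insert 111: h=2, bucket 2 empty -> new chain.
Final buckets:
0: 353
1: 500 -> 740
2: 111
3: 410
4: —
5: —
6: —
7: 774 -> 390 -> 294 -> 646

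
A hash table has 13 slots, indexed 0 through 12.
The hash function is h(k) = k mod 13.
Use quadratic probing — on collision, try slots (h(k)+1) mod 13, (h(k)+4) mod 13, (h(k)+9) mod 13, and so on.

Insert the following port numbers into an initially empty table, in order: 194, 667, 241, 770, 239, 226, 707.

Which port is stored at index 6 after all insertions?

Insert 194: h=12, slot 12 empty => index 12.
Insert 667: h=4, slot 4 empty => index 4.
Insert 241: h=7, slot 7 empty => index 7.
Insert 770: h=3, slot 3 empty => index 3.
Insert 239: h=5, slot 5 empty => index 5.
Insert 226: h=5, slot 5 occupied => index 6.
Insert 707: h=5, slots 5,6 occupied => index 9.
Table: [., ., ., 770, 667, 239, 226, 241, ., 707, ., ., 194]

226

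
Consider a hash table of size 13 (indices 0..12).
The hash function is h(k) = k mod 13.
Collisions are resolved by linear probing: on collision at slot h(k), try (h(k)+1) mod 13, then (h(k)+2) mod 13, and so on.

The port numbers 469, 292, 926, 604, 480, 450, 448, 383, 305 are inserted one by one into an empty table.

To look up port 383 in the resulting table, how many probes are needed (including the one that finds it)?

Insert 469: h=1, slot 1 empty => index 1.
Insert 292: h=6, slot 6 empty => index 6.
Insert 926: h=3, slot 3 empty => index 3.
Insert 604: h=6, slot 6 occupied => index 7.
Insert 480: h=12, slot 12 empty => index 12.
Insert 450: h=8, slot 8 empty => index 8.
Insert 448: h=6, slots 6,7,8 occupied => index 9.
Insert 383: h=6, slots 6,7,8,9 occupied => index 10.
Insert 305: h=6, slots 6,7,8,9,10 occupied => index 11.
Table: [., 469, ., 926, ., ., 292, 604, 450, 448, 383, 305, 480]
Lookup 383: h=6, probe 6,7,8,9,10 → found at 10.

5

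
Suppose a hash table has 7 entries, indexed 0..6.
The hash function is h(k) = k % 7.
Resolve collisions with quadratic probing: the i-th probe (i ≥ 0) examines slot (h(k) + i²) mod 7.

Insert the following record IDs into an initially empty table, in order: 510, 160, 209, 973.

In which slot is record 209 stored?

Insert 510: h=6, slot 6 empty => index 6.
Insert 160: h=6, slot 6 occupied => index 0.
Insert 209: h=6, slots 6,0 occupied => index 3.
Insert 973: h=0, slot 0 occupied => index 1.
Table: [160, 973, _, 209, _, _, 510]

3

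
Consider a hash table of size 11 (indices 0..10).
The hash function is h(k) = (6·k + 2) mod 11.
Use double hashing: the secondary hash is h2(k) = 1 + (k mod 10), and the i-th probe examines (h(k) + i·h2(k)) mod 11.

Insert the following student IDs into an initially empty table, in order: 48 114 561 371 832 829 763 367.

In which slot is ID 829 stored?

48 hashes to 4; slot 4 is free => place at 4.
114 hashes to 4, h2=5; 4 taken => place at 9.
561 hashes to 2; slot 2 is free => place at 2.
371 hashes to 6; slot 6 is free => place at 6.
832 hashes to 0; slot 0 is free => place at 0.
829 hashes to 4, h2=10; 4 taken => place at 3.
763 hashes to 4, h2=4; 4 taken => place at 8.
367 hashes to 4, h2=8; 4 taken => place at 1.
Table: [832, 367, 561, 829, 48, —, 371, —, 763, 114, —]

3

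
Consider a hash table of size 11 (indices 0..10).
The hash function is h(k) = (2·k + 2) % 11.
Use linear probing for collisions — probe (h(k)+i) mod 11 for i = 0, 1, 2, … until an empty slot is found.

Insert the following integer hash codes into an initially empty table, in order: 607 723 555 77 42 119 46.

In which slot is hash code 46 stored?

607: h=6 → slot 6
723: h=7 → slot 7
555: h=1 → slot 1
77: h=2 → slot 2
42: h=9 → slot 9
119: h=9, probe 9,10 → slot 10
46: h=6, probe 6,7,8 → slot 8
Table: [., 555, 77, ., ., ., 607, 723, 46, 42, 119]

8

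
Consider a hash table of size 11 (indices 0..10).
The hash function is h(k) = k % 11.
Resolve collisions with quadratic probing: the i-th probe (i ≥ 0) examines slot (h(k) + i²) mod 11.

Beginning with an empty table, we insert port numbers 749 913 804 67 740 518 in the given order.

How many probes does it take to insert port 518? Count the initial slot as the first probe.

4

Insert 749: h=1, slot 1 empty → index 1.
Insert 913: h=0, slot 0 empty → index 0.
Insert 804: h=1, slot 1 occupied → index 2.
Insert 67: h=1, slots 1,2 occupied → index 5.
Insert 740: h=3, slot 3 empty → index 3.
Insert 518: h=1, slots 1,2,5 occupied → index 10.
Table: [913, 749, 804, 740, ., 67, ., ., ., ., 518]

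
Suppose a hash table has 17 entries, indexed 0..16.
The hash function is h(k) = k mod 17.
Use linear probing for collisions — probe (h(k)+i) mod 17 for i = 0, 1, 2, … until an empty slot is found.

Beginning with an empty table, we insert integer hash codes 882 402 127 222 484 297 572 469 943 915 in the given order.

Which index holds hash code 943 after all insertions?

14

882: h=15 → slot 15
402: h=11 → slot 11
127: h=8 → slot 8
222: h=1 → slot 1
484: h=8, probe 8,9 → slot 9
297: h=8, probe 8,9,10 → slot 10
572: h=11, probe 11,12 → slot 12
469: h=10, probe 10,11,12,13 → slot 13
943: h=8, probe 8,9,10,11,12,13,14 → slot 14
915: h=14, probe 14,15,16 → slot 16
Table: [_, 222, _, _, _, _, _, _, 127, 484, 297, 402, 572, 469, 943, 882, 915]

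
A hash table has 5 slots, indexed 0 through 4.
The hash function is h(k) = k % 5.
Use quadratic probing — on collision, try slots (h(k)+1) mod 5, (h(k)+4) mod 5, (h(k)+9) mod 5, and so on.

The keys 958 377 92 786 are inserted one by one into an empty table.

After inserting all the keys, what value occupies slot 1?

Insert 958: h=3, slot 3 empty → index 3.
Insert 377: h=2, slot 2 empty → index 2.
Insert 92: h=2, slots 2,3 occupied → index 1.
Insert 786: h=1, slots 1,2 occupied → index 0.
Table: [786, 92, 377, 958, ∅]

92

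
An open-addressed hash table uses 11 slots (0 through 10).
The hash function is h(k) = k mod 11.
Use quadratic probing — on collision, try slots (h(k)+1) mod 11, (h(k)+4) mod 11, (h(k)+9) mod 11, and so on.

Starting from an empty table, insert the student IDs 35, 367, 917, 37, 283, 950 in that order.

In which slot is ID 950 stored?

7

35: h=2 => slot 2
367: h=4 => slot 4
917: h=4, probe 4,5 => slot 5
37: h=4, probe 4,5,8 => slot 8
283: h=8, probe 8,9 => slot 9
950: h=4, probe 4,5,8,2,9,7 => slot 7
Table: [—, —, 35, —, 367, 917, —, 950, 37, 283, —]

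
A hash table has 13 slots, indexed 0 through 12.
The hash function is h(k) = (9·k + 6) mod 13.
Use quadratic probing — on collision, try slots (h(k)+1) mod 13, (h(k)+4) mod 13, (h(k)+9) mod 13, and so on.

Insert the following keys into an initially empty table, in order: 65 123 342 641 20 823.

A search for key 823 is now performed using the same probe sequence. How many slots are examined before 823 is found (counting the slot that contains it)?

65: h=6 => slot 6
123: h=8 => slot 8
342: h=3 => slot 3
641: h=3, probe 3,4 => slot 4
20: h=4, probe 4,5 => slot 5
823: h=3, probe 3,4,7 => slot 7
Table: [—, —, —, 342, 641, 20, 65, 823, 123, —, —, —, —]
Lookup 823: h=3, probe 3,4,7 → found at 7.

3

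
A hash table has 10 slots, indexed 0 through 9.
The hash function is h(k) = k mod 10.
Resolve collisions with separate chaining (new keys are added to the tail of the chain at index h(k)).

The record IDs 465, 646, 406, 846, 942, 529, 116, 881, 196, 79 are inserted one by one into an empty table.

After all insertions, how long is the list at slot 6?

5

465 -> bucket 5
646 -> bucket 6
406 -> bucket 6 (collision)
846 -> bucket 6 (collision)
942 -> bucket 2
529 -> bucket 9
116 -> bucket 6 (collision)
881 -> bucket 1
196 -> bucket 6 (collision)
79 -> bucket 9 (collision)
Final buckets:
0: —
1: 881
2: 942
3: —
4: —
5: 465
6: 646 -> 406 -> 846 -> 116 -> 196
7: —
8: —
9: 529 -> 79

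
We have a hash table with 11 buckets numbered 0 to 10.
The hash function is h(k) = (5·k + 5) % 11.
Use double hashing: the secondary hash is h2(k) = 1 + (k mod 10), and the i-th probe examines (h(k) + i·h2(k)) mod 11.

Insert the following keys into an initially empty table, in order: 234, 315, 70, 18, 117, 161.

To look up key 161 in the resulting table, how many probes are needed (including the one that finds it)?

3

234: h=9 => slot 9
315: h=7 => slot 7
70: h=3 => slot 3
18: h=7, h2=9, probe 7,5 => slot 5
117: h=7, h2=8, probe 7,4 => slot 4
161: h=7, h2=2, probe 7,9,0 => slot 0
Table: [161, _, _, 70, 117, 18, _, 315, _, 234, _]
Lookup 161: h=7, h2=2, probe 7,9,0 → found at 0.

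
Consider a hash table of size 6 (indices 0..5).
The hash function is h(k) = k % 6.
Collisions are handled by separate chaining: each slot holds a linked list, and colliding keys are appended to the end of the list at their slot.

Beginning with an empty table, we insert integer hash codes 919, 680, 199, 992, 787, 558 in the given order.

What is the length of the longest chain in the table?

3

919 → bucket 1
680 → bucket 2
199 → bucket 1 (collision)
992 → bucket 2 (collision)
787 → bucket 1 (collision)
558 → bucket 0
Final buckets:
0: 558
1: 919 -> 199 -> 787
2: 680 -> 992
3: —
4: —
5: —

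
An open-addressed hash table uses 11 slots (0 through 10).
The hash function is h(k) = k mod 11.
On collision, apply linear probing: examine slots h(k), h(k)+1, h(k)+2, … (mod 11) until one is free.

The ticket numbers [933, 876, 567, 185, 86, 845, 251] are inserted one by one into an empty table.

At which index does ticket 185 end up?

933 hashes to 9; slot 9 is free -> place at 9.
876 hashes to 7; slot 7 is free -> place at 7.
567 hashes to 6; slot 6 is free -> place at 6.
185 hashes to 9; 9 taken -> place at 10.
86 hashes to 9; 9,10 taken -> place at 0.
845 hashes to 9; 9,10,0 taken -> place at 1.
251 hashes to 9; 9,10,0,1 taken -> place at 2.
Table: [86, 845, 251, ∅, ∅, ∅, 567, 876, ∅, 933, 185]

10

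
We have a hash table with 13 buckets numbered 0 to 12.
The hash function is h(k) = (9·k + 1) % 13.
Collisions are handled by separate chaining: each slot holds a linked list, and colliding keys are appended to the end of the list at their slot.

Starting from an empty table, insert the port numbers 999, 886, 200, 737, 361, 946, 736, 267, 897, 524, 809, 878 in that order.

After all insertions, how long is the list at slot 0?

2

Insert 999: h=9, bucket 9 empty -> new chain.
Insert 886: h=6, bucket 6 empty -> new chain.
Insert 200: h=7, bucket 7 empty -> new chain.
Insert 737: h=4, bucket 4 empty -> new chain.
Insert 361: h=0, bucket 0 empty -> new chain.
Insert 946: h=0, bucket 0 nonempty -> append to chain.
Insert 736: h=8, bucket 8 empty -> new chain.
Insert 267: h=12, bucket 12 empty -> new chain.
Insert 897: h=1, bucket 1 empty -> new chain.
Insert 524: h=11, bucket 11 empty -> new chain.
Insert 809: h=2, bucket 2 empty -> new chain.
Insert 878: h=12, bucket 12 nonempty -> append to chain.
Final buckets:
0: 361 -> 946
1: 897
2: 809
3: -
4: 737
5: -
6: 886
7: 200
8: 736
9: 999
10: -
11: 524
12: 267 -> 878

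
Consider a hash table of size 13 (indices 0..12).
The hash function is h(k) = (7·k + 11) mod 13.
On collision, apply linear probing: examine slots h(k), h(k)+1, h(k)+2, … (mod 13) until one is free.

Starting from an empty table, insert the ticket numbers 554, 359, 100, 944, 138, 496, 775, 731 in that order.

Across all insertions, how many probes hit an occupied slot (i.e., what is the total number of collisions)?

Insert 554: h=2, slot 2 empty → index 2.
Insert 359: h=2, slot 2 occupied → index 3.
Insert 100: h=9, slot 9 empty → index 9.
Insert 944: h=2, slots 2,3 occupied → index 4.
Insert 138: h=2, slots 2,3,4 occupied → index 5.
Insert 496: h=12, slot 12 empty → index 12.
Insert 775: h=2, slots 2,3,4,5 occupied → index 6.
Insert 731: h=6, slot 6 occupied → index 7.
Table: [., ., 554, 359, 944, 138, 775, 731, ., 100, ., ., 496]

11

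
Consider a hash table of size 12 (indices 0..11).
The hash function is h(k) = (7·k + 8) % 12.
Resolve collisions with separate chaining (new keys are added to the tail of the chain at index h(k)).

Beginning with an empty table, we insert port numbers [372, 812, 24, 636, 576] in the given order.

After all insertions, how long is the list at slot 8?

4

372 → bucket 8
812 → bucket 4
24 → bucket 8 (collision)
636 → bucket 8 (collision)
576 → bucket 8 (collision)
Final buckets:
0: _
1: _
2: _
3: _
4: 812
5: _
6: _
7: _
8: 372 -> 24 -> 636 -> 576
9: _
10: _
11: _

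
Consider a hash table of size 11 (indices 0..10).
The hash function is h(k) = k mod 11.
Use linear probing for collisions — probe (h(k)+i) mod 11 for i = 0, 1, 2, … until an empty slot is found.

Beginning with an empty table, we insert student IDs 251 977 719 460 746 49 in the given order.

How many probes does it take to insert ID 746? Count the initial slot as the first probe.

4

251 hashes to 9; slot 9 is free => place at 9.
977 hashes to 9; 9 taken => place at 10.
719 hashes to 4; slot 4 is free => place at 4.
460 hashes to 9; 9,10 taken => place at 0.
746 hashes to 9; 9,10,0 taken => place at 1.
49 hashes to 5; slot 5 is free => place at 5.
Table: [460, 746, _, _, 719, 49, _, _, _, 251, 977]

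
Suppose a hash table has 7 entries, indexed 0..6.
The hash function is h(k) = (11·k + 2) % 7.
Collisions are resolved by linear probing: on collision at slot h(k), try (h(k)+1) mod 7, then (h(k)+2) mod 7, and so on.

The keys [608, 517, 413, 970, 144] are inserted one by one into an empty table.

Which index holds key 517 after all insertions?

608: h=5 -> slot 5
517: h=5, probe 5,6 -> slot 6
413: h=2 -> slot 2
970: h=4 -> slot 4
144: h=4, probe 4,5,6,0 -> slot 0
Table: [144, —, 413, —, 970, 608, 517]

6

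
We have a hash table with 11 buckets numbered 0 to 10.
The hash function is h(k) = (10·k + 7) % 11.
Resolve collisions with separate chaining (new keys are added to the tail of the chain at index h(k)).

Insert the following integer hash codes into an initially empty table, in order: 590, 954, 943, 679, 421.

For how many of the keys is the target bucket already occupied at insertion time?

2

Insert 590: h=0, bucket 0 empty → new chain.
Insert 954: h=10, bucket 10 empty → new chain.
Insert 943: h=10, bucket 10 nonempty → append to chain.
Insert 679: h=10, bucket 10 nonempty → append to chain.
Insert 421: h=4, bucket 4 empty → new chain.
Final buckets:
0: 590
1: _
2: _
3: _
4: 421
5: _
6: _
7: _
8: _
9: _
10: 954 -> 943 -> 679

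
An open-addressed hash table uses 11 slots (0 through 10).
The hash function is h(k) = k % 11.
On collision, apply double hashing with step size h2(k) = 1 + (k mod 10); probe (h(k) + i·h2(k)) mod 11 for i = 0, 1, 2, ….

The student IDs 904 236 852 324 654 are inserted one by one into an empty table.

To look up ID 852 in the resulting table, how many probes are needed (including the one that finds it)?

Insert 904: h=2, slot 2 empty => index 2.
Insert 236: h=5, slot 5 empty => index 5.
Insert 852: h=5, h2=3, slot 5 occupied => index 8.
Insert 324: h=5, h2=5, slot 5 occupied => index 10.
Insert 654: h=5, h2=5, slots 5,10 occupied => index 4.
Table: [—, —, 904, —, 654, 236, —, —, 852, —, 324]
Lookup 852: h=5, h2=3, probe 5,8 → found at 8.

2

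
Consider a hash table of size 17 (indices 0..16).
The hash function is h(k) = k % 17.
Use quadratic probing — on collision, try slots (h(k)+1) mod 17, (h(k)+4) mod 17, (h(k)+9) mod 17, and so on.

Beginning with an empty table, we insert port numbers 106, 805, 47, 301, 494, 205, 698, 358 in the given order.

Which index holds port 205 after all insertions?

Insert 106: h=4, slot 4 empty => index 4.
Insert 805: h=6, slot 6 empty => index 6.
Insert 47: h=13, slot 13 empty => index 13.
Insert 301: h=12, slot 12 empty => index 12.
Insert 494: h=1, slot 1 empty => index 1.
Insert 205: h=1, slot 1 occupied => index 2.
Insert 698: h=1, slots 1,2 occupied => index 5.
Insert 358: h=1, slots 1,2,5 occupied => index 10.
Table: [—, 494, 205, —, 106, 698, 805, —, —, —, 358, —, 301, 47, —, —, —]

2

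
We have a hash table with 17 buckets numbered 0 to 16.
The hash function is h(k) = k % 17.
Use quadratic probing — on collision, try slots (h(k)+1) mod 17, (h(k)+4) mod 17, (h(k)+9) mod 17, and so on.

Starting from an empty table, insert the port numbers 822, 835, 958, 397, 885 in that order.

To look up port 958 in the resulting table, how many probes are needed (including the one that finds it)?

2

822: h=6 => slot 6
835: h=2 => slot 2
958: h=6, probe 6,7 => slot 7
397: h=6, probe 6,7,10 => slot 10
885: h=1 => slot 1
Table: [-, 885, 835, -, -, -, 822, 958, -, -, 397, -, -, -, -, -, -]
Lookup 958: h=6, probe 6,7 → found at 7.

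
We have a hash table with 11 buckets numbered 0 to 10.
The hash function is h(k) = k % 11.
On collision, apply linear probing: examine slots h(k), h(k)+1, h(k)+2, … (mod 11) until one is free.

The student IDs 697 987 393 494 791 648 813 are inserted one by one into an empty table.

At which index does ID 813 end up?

Insert 697: h=4, slot 4 empty -> index 4.
Insert 987: h=8, slot 8 empty -> index 8.
Insert 393: h=8, slot 8 occupied -> index 9.
Insert 494: h=10, slot 10 empty -> index 10.
Insert 791: h=10, slot 10 occupied -> index 0.
Insert 648: h=10, slots 10,0 occupied -> index 1.
Insert 813: h=10, slots 10,0,1 occupied -> index 2.
Table: [791, 648, 813, ., 697, ., ., ., 987, 393, 494]

2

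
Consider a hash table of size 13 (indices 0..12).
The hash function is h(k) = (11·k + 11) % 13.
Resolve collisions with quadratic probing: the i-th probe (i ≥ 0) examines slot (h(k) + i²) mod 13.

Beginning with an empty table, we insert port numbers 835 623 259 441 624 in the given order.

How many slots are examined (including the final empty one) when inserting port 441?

Insert 835: h=5, slot 5 empty -> index 5.
Insert 623: h=0, slot 0 empty -> index 0.
Insert 259: h=0, slot 0 occupied -> index 1.
Insert 441: h=0, slots 0,1 occupied -> index 4.
Insert 624: h=11, slot 11 empty -> index 11.
Table: [623, 259, —, —, 441, 835, —, —, —, —, —, 624, —]

3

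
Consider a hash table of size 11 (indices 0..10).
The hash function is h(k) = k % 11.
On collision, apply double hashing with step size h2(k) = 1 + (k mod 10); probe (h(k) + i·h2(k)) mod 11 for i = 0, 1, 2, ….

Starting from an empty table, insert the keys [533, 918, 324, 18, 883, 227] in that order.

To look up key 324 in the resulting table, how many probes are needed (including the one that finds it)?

2

533: h=5 → slot 5
918: h=5, h2=9, probe 5,3 → slot 3
324: h=5, h2=5, probe 5,10 → slot 10
18: h=7 → slot 7
883: h=3, h2=4, probe 3,7,0 → slot 0
227: h=7, h2=8, probe 7,4 → slot 4
Table: [883, ∅, ∅, 918, 227, 533, ∅, 18, ∅, ∅, 324]
Lookup 324: h=5, h2=5, probe 5,10 → found at 10.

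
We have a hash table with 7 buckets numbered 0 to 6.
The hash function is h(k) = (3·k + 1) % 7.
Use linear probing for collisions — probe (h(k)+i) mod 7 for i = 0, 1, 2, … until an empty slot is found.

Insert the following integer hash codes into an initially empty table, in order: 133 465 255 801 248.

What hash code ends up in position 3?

Insert 133: h=1, slot 1 empty → index 1.
Insert 465: h=3, slot 3 empty → index 3.
Insert 255: h=3, slot 3 occupied → index 4.
Insert 801: h=3, slots 3,4 occupied → index 5.
Insert 248: h=3, slots 3,4,5 occupied → index 6.
Table: [., 133, ., 465, 255, 801, 248]

465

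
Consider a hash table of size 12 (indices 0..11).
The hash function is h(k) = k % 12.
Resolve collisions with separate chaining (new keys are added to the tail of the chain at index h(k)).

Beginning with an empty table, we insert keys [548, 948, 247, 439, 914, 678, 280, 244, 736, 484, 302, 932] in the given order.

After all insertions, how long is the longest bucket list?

4

Insert 548: h=8, bucket 8 empty → new chain.
Insert 948: h=0, bucket 0 empty → new chain.
Insert 247: h=7, bucket 7 empty → new chain.
Insert 439: h=7, bucket 7 nonempty → append to chain.
Insert 914: h=2, bucket 2 empty → new chain.
Insert 678: h=6, bucket 6 empty → new chain.
Insert 280: h=4, bucket 4 empty → new chain.
Insert 244: h=4, bucket 4 nonempty → append to chain.
Insert 736: h=4, bucket 4 nonempty → append to chain.
Insert 484: h=4, bucket 4 nonempty → append to chain.
Insert 302: h=2, bucket 2 nonempty → append to chain.
Insert 932: h=8, bucket 8 nonempty → append to chain.
Final buckets:
0: 948
1: .
2: 914 -> 302
3: .
4: 280 -> 244 -> 736 -> 484
5: .
6: 678
7: 247 -> 439
8: 548 -> 932
9: .
10: .
11: .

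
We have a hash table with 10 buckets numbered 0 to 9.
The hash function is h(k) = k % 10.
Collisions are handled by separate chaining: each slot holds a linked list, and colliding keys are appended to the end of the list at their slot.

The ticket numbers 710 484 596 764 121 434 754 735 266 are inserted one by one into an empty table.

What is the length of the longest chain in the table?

Insert 710: h=0, bucket 0 empty → new chain.
Insert 484: h=4, bucket 4 empty → new chain.
Insert 596: h=6, bucket 6 empty → new chain.
Insert 764: h=4, bucket 4 nonempty → append to chain.
Insert 121: h=1, bucket 1 empty → new chain.
Insert 434: h=4, bucket 4 nonempty → append to chain.
Insert 754: h=4, bucket 4 nonempty → append to chain.
Insert 735: h=5, bucket 5 empty → new chain.
Insert 266: h=6, bucket 6 nonempty → append to chain.
Final buckets:
0: 710
1: 121
2: -
3: -
4: 484 -> 764 -> 434 -> 754
5: 735
6: 596 -> 266
7: -
8: -
9: -

4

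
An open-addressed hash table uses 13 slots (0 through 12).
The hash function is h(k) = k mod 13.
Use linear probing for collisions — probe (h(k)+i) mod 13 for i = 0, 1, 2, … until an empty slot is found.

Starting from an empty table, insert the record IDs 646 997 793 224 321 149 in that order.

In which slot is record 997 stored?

Insert 646: h=9, slot 9 empty → index 9.
Insert 997: h=9, slot 9 occupied → index 10.
Insert 793: h=0, slot 0 empty → index 0.
Insert 224: h=3, slot 3 empty → index 3.
Insert 321: h=9, slots 9,10 occupied → index 11.
Insert 149: h=6, slot 6 empty → index 6.
Table: [793, _, _, 224, _, _, 149, _, _, 646, 997, 321, _]

10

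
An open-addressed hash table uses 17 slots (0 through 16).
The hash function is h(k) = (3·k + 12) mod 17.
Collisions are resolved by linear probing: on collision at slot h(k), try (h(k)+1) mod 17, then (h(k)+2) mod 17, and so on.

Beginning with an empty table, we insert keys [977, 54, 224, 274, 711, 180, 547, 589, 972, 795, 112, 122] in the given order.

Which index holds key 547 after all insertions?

977 hashes to 2; slot 2 is free => place at 2.
54 hashes to 4; slot 4 is free => place at 4.
224 hashes to 4; 4 taken => place at 5.
274 hashes to 1; slot 1 is free => place at 1.
711 hashes to 3; slot 3 is free => place at 3.
180 hashes to 8; slot 8 is free => place at 8.
547 hashes to 4; 4,5 taken => place at 6.
589 hashes to 11; slot 11 is free => place at 11.
972 hashes to 4; 4,5,6 taken => place at 7.
795 hashes to 0; slot 0 is free => place at 0.
112 hashes to 8; 8 taken => place at 9.
122 hashes to 4; 4,5,6,7,8,9 taken => place at 10.
Table: [795, 274, 977, 711, 54, 224, 547, 972, 180, 112, 122, 589, ., ., ., ., .]

6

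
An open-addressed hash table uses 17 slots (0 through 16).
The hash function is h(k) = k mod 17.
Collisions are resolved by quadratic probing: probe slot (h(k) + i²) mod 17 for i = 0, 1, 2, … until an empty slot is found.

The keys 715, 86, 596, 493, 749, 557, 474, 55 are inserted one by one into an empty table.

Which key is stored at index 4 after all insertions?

715 hashes to 1; slot 1 is free -> place at 1.
86 hashes to 1; 1 taken -> place at 2.
596 hashes to 1; 1,2 taken -> place at 5.
493 hashes to 0; slot 0 is free -> place at 0.
749 hashes to 1; 1,2,5 taken -> place at 10.
557 hashes to 13; slot 13 is free -> place at 13.
474 hashes to 15; slot 15 is free -> place at 15.
55 hashes to 4; slot 4 is free -> place at 4.
Table: [493, 715, 86, -, 55, 596, -, -, -, -, 749, -, -, 557, -, 474, -]

55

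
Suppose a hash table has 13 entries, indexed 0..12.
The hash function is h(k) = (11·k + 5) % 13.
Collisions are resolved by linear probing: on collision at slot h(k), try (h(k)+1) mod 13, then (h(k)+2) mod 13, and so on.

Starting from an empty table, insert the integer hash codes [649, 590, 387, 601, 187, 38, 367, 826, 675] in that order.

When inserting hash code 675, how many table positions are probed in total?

649 hashes to 7; slot 7 is free → place at 7.
590 hashes to 8; slot 8 is free → place at 8.
387 hashes to 11; slot 11 is free → place at 11.
601 hashes to 12; slot 12 is free → place at 12.
187 hashes to 8; 8 taken → place at 9.
38 hashes to 7; 7,8,9 taken → place at 10.
367 hashes to 12; 12 taken → place at 0.
826 hashes to 4; slot 4 is free → place at 4.
675 hashes to 7; 7,8,9,10,11,12,0 taken → place at 1.
Table: [367, 675, ∅, ∅, 826, ∅, ∅, 649, 590, 187, 38, 387, 601]

8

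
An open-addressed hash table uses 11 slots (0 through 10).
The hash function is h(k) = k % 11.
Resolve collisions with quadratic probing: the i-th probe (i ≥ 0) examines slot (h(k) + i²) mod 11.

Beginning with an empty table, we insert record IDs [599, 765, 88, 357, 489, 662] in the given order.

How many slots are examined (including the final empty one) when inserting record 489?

4

599 hashes to 5; slot 5 is free → place at 5.
765 hashes to 6; slot 6 is free → place at 6.
88 hashes to 0; slot 0 is free → place at 0.
357 hashes to 5; 5,6 taken → place at 9.
489 hashes to 5; 5,6,9 taken → place at 3.
662 hashes to 2; slot 2 is free → place at 2.
Table: [88, —, 662, 489, —, 599, 765, —, —, 357, —]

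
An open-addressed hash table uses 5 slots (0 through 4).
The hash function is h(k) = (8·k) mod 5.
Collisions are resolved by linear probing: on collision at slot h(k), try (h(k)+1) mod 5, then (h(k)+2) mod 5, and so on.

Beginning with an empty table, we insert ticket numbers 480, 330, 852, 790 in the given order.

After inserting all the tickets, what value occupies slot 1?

Insert 480: h=0, slot 0 empty -> index 0.
Insert 330: h=0, slot 0 occupied -> index 1.
Insert 852: h=1, slot 1 occupied -> index 2.
Insert 790: h=0, slots 0,1,2 occupied -> index 3.
Table: [480, 330, 852, 790, ∅]

330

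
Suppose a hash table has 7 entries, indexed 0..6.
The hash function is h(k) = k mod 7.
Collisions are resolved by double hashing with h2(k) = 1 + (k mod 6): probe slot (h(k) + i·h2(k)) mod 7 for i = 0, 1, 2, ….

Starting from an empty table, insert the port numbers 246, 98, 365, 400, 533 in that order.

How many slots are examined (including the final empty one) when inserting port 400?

246: h=1 -> slot 1
98: h=0 -> slot 0
365: h=1, h2=6, probe 1,0,6 -> slot 6
400: h=1, h2=5, probe 1,6,4 -> slot 4
533: h=1, h2=6, probe 1,0,6,5 -> slot 5
Table: [98, 246, ∅, ∅, 400, 533, 365]

3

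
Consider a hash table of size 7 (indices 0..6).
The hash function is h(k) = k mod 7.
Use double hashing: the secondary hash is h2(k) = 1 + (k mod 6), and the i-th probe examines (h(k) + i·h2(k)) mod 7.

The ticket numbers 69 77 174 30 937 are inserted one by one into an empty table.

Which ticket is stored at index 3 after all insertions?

937

69 hashes to 6; slot 6 is free → place at 6.
77 hashes to 0; slot 0 is free → place at 0.
174 hashes to 6, h2=1; 6,0 taken → place at 1.
30 hashes to 2; slot 2 is free → place at 2.
937 hashes to 6, h2=2; 6,1 taken → place at 3.
Table: [77, 174, 30, 937, _, _, 69]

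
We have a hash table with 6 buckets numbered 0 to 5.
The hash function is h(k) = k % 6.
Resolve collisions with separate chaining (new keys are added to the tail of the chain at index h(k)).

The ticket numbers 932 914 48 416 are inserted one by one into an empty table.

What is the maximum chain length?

Insert 932: h=2, bucket 2 empty -> new chain.
Insert 914: h=2, bucket 2 nonempty -> append to chain.
Insert 48: h=0, bucket 0 empty -> new chain.
Insert 416: h=2, bucket 2 nonempty -> append to chain.
Final buckets:
0: 48
1: .
2: 932 -> 914 -> 416
3: .
4: .
5: .

3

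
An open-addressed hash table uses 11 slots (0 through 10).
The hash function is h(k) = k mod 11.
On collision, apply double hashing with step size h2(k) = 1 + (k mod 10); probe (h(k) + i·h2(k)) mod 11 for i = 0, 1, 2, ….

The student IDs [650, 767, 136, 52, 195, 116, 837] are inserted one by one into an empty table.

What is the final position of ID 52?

0

650 hashes to 1; slot 1 is free → place at 1.
767 hashes to 8; slot 8 is free → place at 8.
136 hashes to 4; slot 4 is free → place at 4.
52 hashes to 8, h2=3; 8 taken → place at 0.
195 hashes to 8, h2=6; 8 taken → place at 3.
116 hashes to 6; slot 6 is free → place at 6.
837 hashes to 1, h2=8; 1 taken → place at 9.
Table: [52, 650, _, 195, 136, _, 116, _, 767, 837, _]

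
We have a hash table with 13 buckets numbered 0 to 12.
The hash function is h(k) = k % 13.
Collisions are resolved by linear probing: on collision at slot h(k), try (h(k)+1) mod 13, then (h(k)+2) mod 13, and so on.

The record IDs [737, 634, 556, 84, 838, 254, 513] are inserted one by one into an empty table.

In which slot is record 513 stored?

737 hashes to 9; slot 9 is free -> place at 9.
634 hashes to 10; slot 10 is free -> place at 10.
556 hashes to 10; 10 taken -> place at 11.
84 hashes to 6; slot 6 is free -> place at 6.
838 hashes to 6; 6 taken -> place at 7.
254 hashes to 7; 7 taken -> place at 8.
513 hashes to 6; 6,7,8,9,10,11 taken -> place at 12.
Table: [-, -, -, -, -, -, 84, 838, 254, 737, 634, 556, 513]

12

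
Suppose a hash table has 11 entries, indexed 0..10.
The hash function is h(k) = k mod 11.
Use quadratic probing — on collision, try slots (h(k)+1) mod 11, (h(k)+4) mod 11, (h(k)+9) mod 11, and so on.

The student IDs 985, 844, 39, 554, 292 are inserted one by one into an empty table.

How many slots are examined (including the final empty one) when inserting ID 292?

3

985 hashes to 6; slot 6 is free -> place at 6.
844 hashes to 8; slot 8 is free -> place at 8.
39 hashes to 6; 6 taken -> place at 7.
554 hashes to 4; slot 4 is free -> place at 4.
292 hashes to 6; 6,7 taken -> place at 10.
Table: [-, -, -, -, 554, -, 985, 39, 844, -, 292]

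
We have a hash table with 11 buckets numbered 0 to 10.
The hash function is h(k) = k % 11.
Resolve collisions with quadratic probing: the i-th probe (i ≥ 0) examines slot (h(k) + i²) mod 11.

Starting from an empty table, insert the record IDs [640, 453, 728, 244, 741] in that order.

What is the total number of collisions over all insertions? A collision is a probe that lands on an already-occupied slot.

6

Insert 640: h=2, slot 2 empty -> index 2.
Insert 453: h=2, slot 2 occupied -> index 3.
Insert 728: h=2, slots 2,3 occupied -> index 6.
Insert 244: h=2, slots 2,3,6 occupied -> index 0.
Insert 741: h=4, slot 4 empty -> index 4.
Table: [244, —, 640, 453, 741, —, 728, —, —, —, —]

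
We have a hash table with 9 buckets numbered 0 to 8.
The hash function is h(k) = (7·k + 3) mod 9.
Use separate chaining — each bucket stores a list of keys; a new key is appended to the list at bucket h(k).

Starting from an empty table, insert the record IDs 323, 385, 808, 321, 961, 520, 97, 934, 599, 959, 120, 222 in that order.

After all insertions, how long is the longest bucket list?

6

323 -> bucket 5
385 -> bucket 7
808 -> bucket 7 (collision)
321 -> bucket 0
961 -> bucket 7 (collision)
520 -> bucket 7 (collision)
97 -> bucket 7 (collision)
934 -> bucket 7 (collision)
599 -> bucket 2
959 -> bucket 2 (collision)
120 -> bucket 6
222 -> bucket 0 (collision)
Final buckets:
0: 321 -> 222
1: ∅
2: 599 -> 959
3: ∅
4: ∅
5: 323
6: 120
7: 385 -> 808 -> 961 -> 520 -> 97 -> 934
8: ∅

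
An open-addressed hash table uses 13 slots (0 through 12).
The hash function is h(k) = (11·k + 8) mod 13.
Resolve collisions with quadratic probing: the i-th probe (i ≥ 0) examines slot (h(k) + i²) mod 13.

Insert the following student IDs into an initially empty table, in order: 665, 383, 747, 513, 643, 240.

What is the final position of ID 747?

665: h=4 => slot 4
383: h=9 => slot 9
747: h=9, probe 9,10 => slot 10
513: h=9, probe 9,10,0 => slot 0
643: h=9, probe 9,10,0,5 => slot 5
240: h=9, probe 9,10,0,5,12 => slot 12
Table: [513, —, —, —, 665, 643, —, —, —, 383, 747, —, 240]

10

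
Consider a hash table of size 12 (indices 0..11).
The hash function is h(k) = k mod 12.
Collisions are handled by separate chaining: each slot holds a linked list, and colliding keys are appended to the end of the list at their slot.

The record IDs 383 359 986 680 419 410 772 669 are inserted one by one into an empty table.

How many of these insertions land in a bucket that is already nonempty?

383 → bucket 11
359 → bucket 11 (collision)
986 → bucket 2
680 → bucket 8
419 → bucket 11 (collision)
410 → bucket 2 (collision)
772 → bucket 4
669 → bucket 9
Final buckets:
0: —
1: —
2: 986 -> 410
3: —
4: 772
5: —
6: —
7: —
8: 680
9: 669
10: —
11: 383 -> 359 -> 419

3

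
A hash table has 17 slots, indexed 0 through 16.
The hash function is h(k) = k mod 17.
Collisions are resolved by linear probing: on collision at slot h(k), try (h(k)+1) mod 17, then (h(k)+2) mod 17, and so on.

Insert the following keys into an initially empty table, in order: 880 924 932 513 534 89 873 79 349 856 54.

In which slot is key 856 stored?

Insert 880: h=13, slot 13 empty → index 13.
Insert 924: h=6, slot 6 empty → index 6.
Insert 932: h=14, slot 14 empty → index 14.
Insert 513: h=3, slot 3 empty → index 3.
Insert 534: h=7, slot 7 empty → index 7.
Insert 89: h=4, slot 4 empty → index 4.
Insert 873: h=6, slots 6,7 occupied → index 8.
Insert 79: h=11, slot 11 empty → index 11.
Insert 349: h=9, slot 9 empty → index 9.
Insert 856: h=6, slots 6,7,8,9 occupied → index 10.
Insert 54: h=3, slots 3,4 occupied → index 5.
Table: [—, —, —, 513, 89, 54, 924, 534, 873, 349, 856, 79, —, 880, 932, —, —]

10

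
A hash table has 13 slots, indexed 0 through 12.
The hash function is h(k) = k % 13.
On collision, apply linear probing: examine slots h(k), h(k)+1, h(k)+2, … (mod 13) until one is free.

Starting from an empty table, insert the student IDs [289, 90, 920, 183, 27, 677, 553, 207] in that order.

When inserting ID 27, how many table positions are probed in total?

2

289 hashes to 3; slot 3 is free => place at 3.
90 hashes to 12; slot 12 is free => place at 12.
920 hashes to 10; slot 10 is free => place at 10.
183 hashes to 1; slot 1 is free => place at 1.
27 hashes to 1; 1 taken => place at 2.
677 hashes to 1; 1,2,3 taken => place at 4.
553 hashes to 7; slot 7 is free => place at 7.
207 hashes to 12; 12 taken => place at 0.
Table: [207, 183, 27, 289, 677, _, _, 553, _, _, 920, _, 90]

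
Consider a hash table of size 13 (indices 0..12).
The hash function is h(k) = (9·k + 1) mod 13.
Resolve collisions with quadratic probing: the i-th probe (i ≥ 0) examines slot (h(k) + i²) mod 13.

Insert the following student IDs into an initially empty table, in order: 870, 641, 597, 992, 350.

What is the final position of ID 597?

6

870 hashes to 5; slot 5 is free → place at 5.
641 hashes to 11; slot 11 is free → place at 11.
597 hashes to 5; 5 taken → place at 6.
992 hashes to 11; 11 taken → place at 12.
350 hashes to 5; 5,6 taken → place at 9.
Table: [—, —, —, —, —, 870, 597, —, —, 350, —, 641, 992]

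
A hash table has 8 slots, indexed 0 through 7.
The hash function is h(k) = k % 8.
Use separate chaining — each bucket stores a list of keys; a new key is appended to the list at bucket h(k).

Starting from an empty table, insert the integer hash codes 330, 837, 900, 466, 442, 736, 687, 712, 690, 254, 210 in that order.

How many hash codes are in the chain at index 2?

330 → bucket 2
837 → bucket 5
900 → bucket 4
466 → bucket 2 (collision)
442 → bucket 2 (collision)
736 → bucket 0
687 → bucket 7
712 → bucket 0 (collision)
690 → bucket 2 (collision)
254 → bucket 6
210 → bucket 2 (collision)
Final buckets:
0: 736 -> 712
1: -
2: 330 -> 466 -> 442 -> 690 -> 210
3: -
4: 900
5: 837
6: 254
7: 687

5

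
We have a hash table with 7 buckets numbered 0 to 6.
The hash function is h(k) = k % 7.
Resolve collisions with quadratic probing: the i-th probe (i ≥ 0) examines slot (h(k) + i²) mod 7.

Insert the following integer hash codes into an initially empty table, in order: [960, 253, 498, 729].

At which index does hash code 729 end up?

960 hashes to 1; slot 1 is free -> place at 1.
253 hashes to 1; 1 taken -> place at 2.
498 hashes to 1; 1,2 taken -> place at 5.
729 hashes to 1; 1,2,5 taken -> place at 3.
Table: [-, 960, 253, 729, -, 498, -]

3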